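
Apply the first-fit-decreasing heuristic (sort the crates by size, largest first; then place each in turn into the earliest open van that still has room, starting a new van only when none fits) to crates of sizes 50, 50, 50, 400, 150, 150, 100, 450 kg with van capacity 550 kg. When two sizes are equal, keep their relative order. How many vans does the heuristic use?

Sorted descending: 450, 400, 150, 150, 100, 50, 50, 50.
  450 → van 1 (new)  [load 450/550]
  400 → van 2 (new)  [load 400/550]
  150 → van 2  [load 550/550]
  150 → van 3 (new)  [load 150/550]
  100 → van 1  [load 550/550]
  50 → van 3  [load 200/550]
  50 → van 3  [load 250/550]
  50 → van 3  [load 300/550]
3 vans opened.

3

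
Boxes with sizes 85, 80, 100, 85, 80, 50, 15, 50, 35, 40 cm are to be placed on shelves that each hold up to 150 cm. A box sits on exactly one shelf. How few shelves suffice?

Total = 100 + 85 + 85 + 80 + 80 + 50 + 50 + 40 + 35 + 15 = 620 cm.
Lower bound: ⌈620/150⌉ = 5 shelves.
A packing using 5 shelves:
  shelf 1: 100 + 50 = 150
  shelf 2: 85 + 50 + 15 = 150
  shelf 3: 85 + 40 = 125
  shelf 4: 80 + 35 = 115
  shelf 5: 80 = 80
This matches the lower bound, so 5 is optimal.

5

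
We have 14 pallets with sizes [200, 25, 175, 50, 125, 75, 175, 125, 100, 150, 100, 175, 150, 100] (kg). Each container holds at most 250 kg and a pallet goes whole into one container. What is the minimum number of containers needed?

8

Total = 200 + 175 + 175 + 175 + 150 + 150 + 125 + 125 + 100 + 100 + 100 + 75 + 50 + 25 = 1725 kg.
Lower bound: ⌈1725/250⌉ = 7 containers.
A packing using 8 containers:
  container 1: 200 + 50 = 250
  container 2: 175 + 75 = 250
  container 3: 175 + 25 = 200
  container 4: 175 = 175
  container 5: 150 + 100 = 250
  container 6: 150 + 100 = 250
  container 7: 125 + 125 = 250
  container 8: 100 = 100
No arrangement into 7 containers stays within capacity, so 8 is optimal.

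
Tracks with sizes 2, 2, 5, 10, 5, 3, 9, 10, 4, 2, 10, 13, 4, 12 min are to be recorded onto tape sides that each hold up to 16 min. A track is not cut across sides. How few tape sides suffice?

6

Total = 13 + 12 + 10 + 10 + 10 + 9 + 5 + 5 + 4 + 4 + 3 + 2 + 2 + 2 = 91 min.
Lower bound: ⌈91/16⌉ = 6 tape sides.
A packing using 6 tape sides:
  side 1: 13 + 3 = 16
  side 2: 12 + 4 = 16
  side 3: 10 + 5 = 15
  side 4: 10 + 5 = 15
  side 5: 10 + 4 + 2 = 16
  side 6: 9 + 2 + 2 = 13
This matches the lower bound, so 6 is optimal.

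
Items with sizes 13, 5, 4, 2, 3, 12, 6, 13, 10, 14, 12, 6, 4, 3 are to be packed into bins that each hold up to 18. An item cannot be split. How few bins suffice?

Total = 14 + 13 + 13 + 12 + 12 + 10 + 6 + 6 + 5 + 4 + 4 + 3 + 3 + 2 = 107.
Lower bound: ⌈107/18⌉ = 6 bins.
A packing using 6 bins:
  bin 1: 14 + 4 = 18
  bin 2: 13 + 5 = 18
  bin 3: 13 + 4 = 17
  bin 4: 12 + 6 = 18
  bin 5: 12 + 6 = 18
  bin 6: 10 + 3 + 3 + 2 = 18
This matches the lower bound, so 6 is optimal.

6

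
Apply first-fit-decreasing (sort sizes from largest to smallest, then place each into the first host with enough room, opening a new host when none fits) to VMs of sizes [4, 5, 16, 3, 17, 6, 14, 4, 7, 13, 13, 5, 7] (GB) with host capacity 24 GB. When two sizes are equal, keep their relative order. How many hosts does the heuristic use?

Sorted descending: 17, 16, 14, 13, 13, 7, 7, 6, 5, 5, 4, 4, 3.
  17 → host 1 (new)  [load 17/24]
  16 → host 2 (new)  [load 16/24]
  14 → host 3 (new)  [load 14/24]
  13 → host 4 (new)  [load 13/24]
  13 → host 5 (new)  [load 13/24]
  7 → host 1  [load 24/24]
  7 → host 2  [load 23/24]
  6 → host 3  [load 20/24]
  5 → host 4  [load 18/24]
  5 → host 4  [load 23/24]
  4 → host 3  [load 24/24]
  4 → host 5  [load 17/24]
  3 → host 5  [load 20/24]
5 hosts opened.

5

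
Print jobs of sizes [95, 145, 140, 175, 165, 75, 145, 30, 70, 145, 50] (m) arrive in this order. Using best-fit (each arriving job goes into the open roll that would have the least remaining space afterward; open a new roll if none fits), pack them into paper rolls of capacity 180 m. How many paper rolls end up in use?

8

  95 → roll 1 (new)  [load 95/180]
  145 → roll 2 (new)  [load 145/180]
  140 → roll 3 (new)  [load 140/180]
  175 → roll 4 (new)  [load 175/180]
  165 → roll 5 (new)  [load 165/180]
  75 → roll 1  [load 170/180]
  145 → roll 6 (new)  [load 145/180]
  30 → roll 2  [load 175/180]
  70 → roll 7 (new)  [load 70/180]
  145 → roll 8 (new)  [load 145/180]
  50 → roll 7  [load 120/180]
8 paper rolls opened.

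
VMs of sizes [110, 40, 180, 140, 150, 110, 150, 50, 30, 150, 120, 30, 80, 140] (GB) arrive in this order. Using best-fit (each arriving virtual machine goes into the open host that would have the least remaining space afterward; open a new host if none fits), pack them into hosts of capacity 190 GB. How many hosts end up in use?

9

  110 → host 1 (new)  [load 110/190]
  40 → host 1  [load 150/190]
  180 → host 2 (new)  [load 180/190]
  140 → host 3 (new)  [load 140/190]
  150 → host 4 (new)  [load 150/190]
  110 → host 5 (new)  [load 110/190]
  150 → host 6 (new)  [load 150/190]
  50 → host 3  [load 190/190]
  30 → host 1  [load 180/190]
  150 → host 7 (new)  [load 150/190]
  120 → host 8 (new)  [load 120/190]
  30 → host 4  [load 180/190]
  80 → host 5  [load 190/190]
  140 → host 9 (new)  [load 140/190]
9 hosts opened.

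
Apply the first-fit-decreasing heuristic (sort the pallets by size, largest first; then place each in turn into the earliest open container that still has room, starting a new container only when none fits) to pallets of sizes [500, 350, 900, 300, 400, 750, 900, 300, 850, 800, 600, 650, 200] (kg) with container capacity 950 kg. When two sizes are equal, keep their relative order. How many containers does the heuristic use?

9

Sorted descending: 900, 900, 850, 800, 750, 650, 600, 500, 400, 350, 300, 300, 200.
  900 → container 1 (new)  [load 900/950]
  900 → container 2 (new)  [load 900/950]
  850 → container 3 (new)  [load 850/950]
  800 → container 4 (new)  [load 800/950]
  750 → container 5 (new)  [load 750/950]
  650 → container 6 (new)  [load 650/950]
  600 → container 7 (new)  [load 600/950]
  500 → container 8 (new)  [load 500/950]
  400 → container 8  [load 900/950]
  350 → container 7  [load 950/950]
  300 → container 6  [load 950/950]
  300 → container 9 (new)  [load 300/950]
  200 → container 5  [load 950/950]
9 containers opened.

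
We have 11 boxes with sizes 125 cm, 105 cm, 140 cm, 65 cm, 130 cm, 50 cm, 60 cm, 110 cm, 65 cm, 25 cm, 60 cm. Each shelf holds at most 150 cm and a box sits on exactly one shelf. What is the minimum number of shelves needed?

Total = 140 + 130 + 125 + 110 + 105 + 65 + 65 + 60 + 60 + 50 + 25 = 935 cm.
Lower bound: ⌈935/150⌉ = 7 shelves.
A packing using 8 shelves:
  shelf 1: 140 = 140
  shelf 2: 130 = 130
  shelf 3: 125 + 25 = 150
  shelf 4: 110 = 110
  shelf 5: 105 = 105
  shelf 6: 65 + 65 = 130
  shelf 7: 60 + 60 = 120
  shelf 8: 50 = 50
No arrangement into 7 shelves stays within capacity, so 8 is optimal.

8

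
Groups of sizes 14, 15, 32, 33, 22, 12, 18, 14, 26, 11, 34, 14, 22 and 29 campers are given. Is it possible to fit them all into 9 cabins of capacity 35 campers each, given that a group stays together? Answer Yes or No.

No

Total = 296 campers; ⌈296/35⌉ = 9.
The bound of 9 does not rule out 9, but exhaustive search shows no assignment into 9 cabins of capacity 35 campers exists — the minimum is 10.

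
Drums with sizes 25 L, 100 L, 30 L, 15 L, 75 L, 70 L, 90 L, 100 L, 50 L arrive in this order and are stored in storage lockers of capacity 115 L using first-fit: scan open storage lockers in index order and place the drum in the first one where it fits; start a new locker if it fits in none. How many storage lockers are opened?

7

  25 → locker 1 (new)  [load 25/115]
  100 → locker 2 (new)  [load 100/115]
  30 → locker 1  [load 55/115]
  15 → locker 1  [load 70/115]
  75 → locker 3 (new)  [load 75/115]
  70 → locker 4 (new)  [load 70/115]
  90 → locker 5 (new)  [load 90/115]
  100 → locker 6 (new)  [load 100/115]
  50 → locker 7 (new)  [load 50/115]
7 storage lockers opened.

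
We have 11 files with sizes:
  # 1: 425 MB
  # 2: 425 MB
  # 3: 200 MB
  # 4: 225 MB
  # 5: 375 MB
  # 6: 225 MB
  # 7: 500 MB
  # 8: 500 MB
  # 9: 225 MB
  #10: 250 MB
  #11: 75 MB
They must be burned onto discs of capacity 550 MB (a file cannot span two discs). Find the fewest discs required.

Total = 500 + 500 + 425 + 425 + 375 + 250 + 225 + 225 + 225 + 200 + 75 = 3425 MB.
Lower bound: ⌈3425/550⌉ = 7 discs.
A packing using 8 discs:
  disc 1: 500 = 500
  disc 2: 500 = 500
  disc 3: 425 + 75 = 500
  disc 4: 425 = 425
  disc 5: 375 = 375
  disc 6: 250 + 225 = 475
  disc 7: 225 + 225 = 450
  disc 8: 200 = 200
No arrangement into 7 discs stays within capacity, so 8 is optimal.

8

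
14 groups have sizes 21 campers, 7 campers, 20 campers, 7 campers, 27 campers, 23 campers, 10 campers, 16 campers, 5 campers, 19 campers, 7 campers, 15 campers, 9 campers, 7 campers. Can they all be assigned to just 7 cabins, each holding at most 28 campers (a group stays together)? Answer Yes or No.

Total = 193 campers; ⌈193/28⌉ = 7.
The bound of 7 does not rule out 7, but exhaustive search shows no assignment into 7 cabins of capacity 28 campers exists — the minimum is 8.

No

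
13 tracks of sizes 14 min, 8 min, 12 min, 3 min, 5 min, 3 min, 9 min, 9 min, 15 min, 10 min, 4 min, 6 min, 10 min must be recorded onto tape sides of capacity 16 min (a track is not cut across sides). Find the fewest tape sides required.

8

Total = 15 + 14 + 12 + 10 + 10 + 9 + 9 + 8 + 6 + 5 + 4 + 3 + 3 = 108 min.
Lower bound: ⌈108/16⌉ = 7 tape sides.
A packing using 8 tape sides:
  side 1: 15 = 15
  side 2: 14 = 14
  side 3: 12 + 4 = 16
  side 4: 10 + 6 = 16
  side 5: 10 + 5 = 15
  side 6: 9 + 3 + 3 = 15
  side 7: 9 = 9
  side 8: 8 = 8
No arrangement into 7 tape sides stays within capacity, so 8 is optimal.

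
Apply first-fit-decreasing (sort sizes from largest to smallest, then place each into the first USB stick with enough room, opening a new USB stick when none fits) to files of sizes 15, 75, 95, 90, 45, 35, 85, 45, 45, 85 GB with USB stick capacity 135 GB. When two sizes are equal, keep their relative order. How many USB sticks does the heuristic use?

Sorted descending: 95, 90, 85, 85, 75, 45, 45, 45, 35, 15.
  95 → USB stick 1 (new)  [load 95/135]
  90 → USB stick 2 (new)  [load 90/135]
  85 → USB stick 3 (new)  [load 85/135]
  85 → USB stick 4 (new)  [load 85/135]
  75 → USB stick 5 (new)  [load 75/135]
  45 → USB stick 2  [load 135/135]
  45 → USB stick 3  [load 130/135]
  45 → USB stick 4  [load 130/135]
  35 → USB stick 1  [load 130/135]
  15 → USB stick 5  [load 90/135]
5 USB sticks opened.

5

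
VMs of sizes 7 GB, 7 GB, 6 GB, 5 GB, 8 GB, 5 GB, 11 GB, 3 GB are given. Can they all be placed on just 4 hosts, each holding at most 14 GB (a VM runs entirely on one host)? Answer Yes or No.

Yes

A valid assignment using 4 hosts:
  host 1: 11 + 3 = 14
  host 2: 8 + 6 = 14
  host 3: 7 + 7 = 14
  host 4: 5 + 5 = 10
Every load is within 14 GB, so 4 hosts suffice.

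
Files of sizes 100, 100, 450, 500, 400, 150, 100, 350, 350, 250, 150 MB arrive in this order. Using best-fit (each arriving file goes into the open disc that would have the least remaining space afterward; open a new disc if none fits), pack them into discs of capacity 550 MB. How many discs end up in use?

  100 → disc 1 (new)  [load 100/550]
  100 → disc 1  [load 200/550]
  450 → disc 2 (new)  [load 450/550]
  500 → disc 3 (new)  [load 500/550]
  400 → disc 4 (new)  [load 400/550]
  150 → disc 4  [load 550/550]
  100 → disc 2  [load 550/550]
  350 → disc 1  [load 550/550]
  350 → disc 5 (new)  [load 350/550]
  250 → disc 6 (new)  [load 250/550]
  150 → disc 5  [load 500/550]
6 discs opened.

6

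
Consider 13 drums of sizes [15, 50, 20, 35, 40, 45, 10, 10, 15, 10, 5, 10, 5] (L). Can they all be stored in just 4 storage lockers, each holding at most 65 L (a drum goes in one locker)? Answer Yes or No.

No

Total = 270 L; ⌈270/65⌉ = 5.
At least 5 storage lockers are required, but only 4 are allowed.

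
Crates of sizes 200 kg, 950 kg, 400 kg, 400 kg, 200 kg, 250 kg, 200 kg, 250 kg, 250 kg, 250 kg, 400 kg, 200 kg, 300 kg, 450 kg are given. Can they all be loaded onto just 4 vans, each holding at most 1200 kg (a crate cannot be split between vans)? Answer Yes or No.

A valid assignment using 4 vans:
  van 1: 950 + 250 = 1200
  van 2: 450 + 400 + 300 = 1150
  van 3: 400 + 400 + 200 + 200 = 1200
  van 4: 250 + 250 + 250 + 200 + 200 = 1150
Every load is within 1200 kg, so 4 vans suffice.

Yes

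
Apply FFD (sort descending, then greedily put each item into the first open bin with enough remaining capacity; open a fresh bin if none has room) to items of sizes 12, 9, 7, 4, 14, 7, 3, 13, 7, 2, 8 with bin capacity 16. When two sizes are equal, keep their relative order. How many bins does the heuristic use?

6

Sorted descending: 14, 13, 12, 9, 8, 7, 7, 7, 4, 3, 2.
  14 → bin 1 (new)  [load 14/16]
  13 → bin 2 (new)  [load 13/16]
  12 → bin 3 (new)  [load 12/16]
  9 → bin 4 (new)  [load 9/16]
  8 → bin 5 (new)  [load 8/16]
  7 → bin 4  [load 16/16]
  7 → bin 5  [load 15/16]
  7 → bin 6 (new)  [load 7/16]
  4 → bin 3  [load 16/16]
  3 → bin 2  [load 16/16]
  2 → bin 1  [load 16/16]
6 bins opened.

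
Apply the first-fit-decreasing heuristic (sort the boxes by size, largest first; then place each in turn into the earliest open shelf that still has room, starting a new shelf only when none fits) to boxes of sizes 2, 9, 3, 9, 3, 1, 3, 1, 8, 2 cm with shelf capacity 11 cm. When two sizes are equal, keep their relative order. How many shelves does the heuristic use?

4

Sorted descending: 9, 9, 8, 3, 3, 3, 2, 2, 1, 1.
  9 → shelf 1 (new)  [load 9/11]
  9 → shelf 2 (new)  [load 9/11]
  8 → shelf 3 (new)  [load 8/11]
  3 → shelf 3  [load 11/11]
  3 → shelf 4 (new)  [load 3/11]
  3 → shelf 4  [load 6/11]
  2 → shelf 1  [load 11/11]
  2 → shelf 2  [load 11/11]
  1 → shelf 4  [load 7/11]
  1 → shelf 4  [load 8/11]
4 shelves opened.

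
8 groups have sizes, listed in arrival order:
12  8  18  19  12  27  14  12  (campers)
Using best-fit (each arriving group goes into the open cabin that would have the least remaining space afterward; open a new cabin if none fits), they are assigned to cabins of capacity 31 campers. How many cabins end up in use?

  12 → cabin 1 (new)  [load 12/31]
  8 → cabin 1  [load 20/31]
  18 → cabin 2 (new)  [load 18/31]
  19 → cabin 3 (new)  [load 19/31]
  12 → cabin 3  [load 31/31]
  27 → cabin 4 (new)  [load 27/31]
  14 → cabin 5 (new)  [load 14/31]
  12 → cabin 2  [load 30/31]
5 cabins opened.

5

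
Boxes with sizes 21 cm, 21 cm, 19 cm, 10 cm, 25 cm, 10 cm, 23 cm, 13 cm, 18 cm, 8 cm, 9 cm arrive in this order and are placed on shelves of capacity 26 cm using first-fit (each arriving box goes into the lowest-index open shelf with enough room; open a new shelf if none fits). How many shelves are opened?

9

  21 → shelf 1 (new)  [load 21/26]
  21 → shelf 2 (new)  [load 21/26]
  19 → shelf 3 (new)  [load 19/26]
  10 → shelf 4 (new)  [load 10/26]
  25 → shelf 5 (new)  [load 25/26]
  10 → shelf 4  [load 20/26]
  23 → shelf 6 (new)  [load 23/26]
  13 → shelf 7 (new)  [load 13/26]
  18 → shelf 8 (new)  [load 18/26]
  8 → shelf 7  [load 21/26]
  9 → shelf 9 (new)  [load 9/26]
9 shelves opened.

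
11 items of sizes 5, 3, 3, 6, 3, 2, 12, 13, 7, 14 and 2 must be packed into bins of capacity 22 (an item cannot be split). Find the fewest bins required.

4

Total = 14 + 13 + 12 + 7 + 6 + 5 + 3 + 3 + 3 + 2 + 2 = 70.
Lower bound: ⌈70/22⌉ = 4 bins.
A packing using 4 bins:
  bin 1: 14 + 7 = 21
  bin 2: 13 + 6 + 3 = 22
  bin 3: 12 + 5 + 3 + 2 = 22
  bin 4: 3 + 2 = 5
This matches the lower bound, so 4 is optimal.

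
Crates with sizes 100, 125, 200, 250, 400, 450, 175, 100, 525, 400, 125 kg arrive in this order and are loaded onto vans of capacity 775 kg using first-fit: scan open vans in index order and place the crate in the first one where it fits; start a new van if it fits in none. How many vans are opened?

5

  100 → van 1 (new)  [load 100/775]
  125 → van 1  [load 225/775]
  200 → van 1  [load 425/775]
  250 → van 1  [load 675/775]
  400 → van 2 (new)  [load 400/775]
  450 → van 3 (new)  [load 450/775]
  175 → van 2  [load 575/775]
  100 → van 1  [load 775/775]
  525 → van 4 (new)  [load 525/775]
  400 → van 5 (new)  [load 400/775]
  125 → van 2  [load 700/775]
5 vans opened.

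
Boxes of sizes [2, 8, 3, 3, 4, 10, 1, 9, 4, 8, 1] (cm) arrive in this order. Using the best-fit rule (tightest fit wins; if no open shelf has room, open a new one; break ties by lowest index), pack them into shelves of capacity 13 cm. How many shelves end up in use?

5

  2 → shelf 1 (new)  [load 2/13]
  8 → shelf 1  [load 10/13]
  3 → shelf 1  [load 13/13]
  3 → shelf 2 (new)  [load 3/13]
  4 → shelf 2  [load 7/13]
  10 → shelf 3 (new)  [load 10/13]
  1 → shelf 3  [load 11/13]
  9 → shelf 4 (new)  [load 9/13]
  4 → shelf 4  [load 13/13]
  8 → shelf 5 (new)  [load 8/13]
  1 → shelf 3  [load 12/13]
5 shelves opened.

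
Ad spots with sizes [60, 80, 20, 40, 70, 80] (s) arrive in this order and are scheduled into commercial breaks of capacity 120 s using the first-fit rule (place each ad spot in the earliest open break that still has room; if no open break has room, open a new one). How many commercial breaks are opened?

  60 → break 1 (new)  [load 60/120]
  80 → break 2 (new)  [load 80/120]
  20 → break 1  [load 80/120]
  40 → break 1  [load 120/120]
  70 → break 3 (new)  [load 70/120]
  80 → break 4 (new)  [load 80/120]
4 commercial breaks opened.

4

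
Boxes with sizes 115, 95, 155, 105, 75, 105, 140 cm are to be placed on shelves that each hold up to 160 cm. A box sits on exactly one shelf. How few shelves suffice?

Total = 155 + 140 + 115 + 105 + 105 + 95 + 75 = 790 cm.
Lower bound: ⌈790/160⌉ = 5 shelves.
Also, 6 boxes each exceed 80 cm, and no two of those can share a shelf, so at least 6 shelves are needed.
A packing using 7 shelves:
  shelf 1: 155 = 155
  shelf 2: 140 = 140
  shelf 3: 115 = 115
  shelf 4: 105 = 105
  shelf 5: 105 = 105
  shelf 6: 95 = 95
  shelf 7: 75 = 75
No arrangement into 6 shelves stays within capacity, so 7 is optimal.

7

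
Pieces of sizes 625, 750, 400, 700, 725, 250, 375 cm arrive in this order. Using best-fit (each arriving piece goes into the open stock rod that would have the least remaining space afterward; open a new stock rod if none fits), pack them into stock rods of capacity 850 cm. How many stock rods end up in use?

  625 → stock rod 1 (new)  [load 625/850]
  750 → stock rod 2 (new)  [load 750/850]
  400 → stock rod 3 (new)  [load 400/850]
  700 → stock rod 4 (new)  [load 700/850]
  725 → stock rod 5 (new)  [load 725/850]
  250 → stock rod 3  [load 650/850]
  375 → stock rod 6 (new)  [load 375/850]
6 stock rods opened.

6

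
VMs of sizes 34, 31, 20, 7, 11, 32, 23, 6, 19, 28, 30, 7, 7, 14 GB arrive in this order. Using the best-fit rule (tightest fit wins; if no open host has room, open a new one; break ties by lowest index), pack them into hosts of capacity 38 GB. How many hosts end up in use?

8

  34 → host 1 (new)  [load 34/38]
  31 → host 2 (new)  [load 31/38]
  20 → host 3 (new)  [load 20/38]
  7 → host 2  [load 38/38]
  11 → host 3  [load 31/38]
  32 → host 4 (new)  [load 32/38]
  23 → host 5 (new)  [load 23/38]
  6 → host 4  [load 38/38]
  19 → host 6 (new)  [load 19/38]
  28 → host 7 (new)  [load 28/38]
  30 → host 8 (new)  [load 30/38]
  7 → host 3  [load 38/38]
  7 → host 8  [load 37/38]
  14 → host 5  [load 37/38]
8 hosts opened.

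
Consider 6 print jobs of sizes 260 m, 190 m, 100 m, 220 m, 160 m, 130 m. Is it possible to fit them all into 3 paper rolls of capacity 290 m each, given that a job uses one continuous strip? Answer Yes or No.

No

Total = 1060 m; ⌈1060/290⌉ = 4.
At least 4 paper rolls are required, but only 3 are allowed.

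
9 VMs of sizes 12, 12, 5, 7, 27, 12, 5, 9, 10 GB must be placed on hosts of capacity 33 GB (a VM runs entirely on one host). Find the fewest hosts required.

4

Total = 27 + 12 + 12 + 12 + 10 + 9 + 7 + 5 + 5 = 99 GB.
Lower bound: ⌈99/33⌉ = 3 hosts.
A packing using 4 hosts:
  host 1: 27 + 5 = 32
  host 2: 12 + 12 + 9 = 33
  host 3: 12 + 10 + 7 = 29
  host 4: 5 = 5
No arrangement into 3 hosts stays within capacity, so 4 is optimal.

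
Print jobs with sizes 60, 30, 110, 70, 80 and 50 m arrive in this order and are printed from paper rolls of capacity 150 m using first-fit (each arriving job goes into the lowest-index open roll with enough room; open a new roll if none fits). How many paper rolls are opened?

  60 → roll 1 (new)  [load 60/150]
  30 → roll 1  [load 90/150]
  110 → roll 2 (new)  [load 110/150]
  70 → roll 3 (new)  [load 70/150]
  80 → roll 3  [load 150/150]
  50 → roll 1  [load 140/150]
3 paper rolls opened.

3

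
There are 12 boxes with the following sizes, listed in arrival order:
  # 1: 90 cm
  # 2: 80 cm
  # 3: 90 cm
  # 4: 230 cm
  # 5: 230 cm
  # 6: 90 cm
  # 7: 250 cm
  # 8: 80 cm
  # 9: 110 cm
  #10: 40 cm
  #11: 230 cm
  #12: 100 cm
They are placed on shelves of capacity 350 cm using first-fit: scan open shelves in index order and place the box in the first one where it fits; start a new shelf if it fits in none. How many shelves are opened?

  90 → shelf 1 (new)  [load 90/350]
  80 → shelf 1  [load 170/350]
  90 → shelf 1  [load 260/350]
  230 → shelf 2 (new)  [load 230/350]
  230 → shelf 3 (new)  [load 230/350]
  90 → shelf 1  [load 350/350]
  250 → shelf 4 (new)  [load 250/350]
  80 → shelf 2  [load 310/350]
  110 → shelf 3  [load 340/350]
  40 → shelf 2  [load 350/350]
  230 → shelf 5 (new)  [load 230/350]
  100 → shelf 4  [load 350/350]
5 shelves opened.

5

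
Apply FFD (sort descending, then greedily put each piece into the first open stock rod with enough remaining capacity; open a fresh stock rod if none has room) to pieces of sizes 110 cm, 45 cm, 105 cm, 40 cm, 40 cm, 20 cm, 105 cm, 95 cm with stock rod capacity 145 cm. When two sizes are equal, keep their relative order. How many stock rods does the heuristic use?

Sorted descending: 110, 105, 105, 95, 45, 40, 40, 20.
  110 → stock rod 1 (new)  [load 110/145]
  105 → stock rod 2 (new)  [load 105/145]
  105 → stock rod 3 (new)  [load 105/145]
  95 → stock rod 4 (new)  [load 95/145]
  45 → stock rod 4  [load 140/145]
  40 → stock rod 2  [load 145/145]
  40 → stock rod 3  [load 145/145]
  20 → stock rod 1  [load 130/145]
4 stock rods opened.

4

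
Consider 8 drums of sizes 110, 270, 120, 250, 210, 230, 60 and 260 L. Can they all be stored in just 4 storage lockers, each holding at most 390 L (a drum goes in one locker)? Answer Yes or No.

Total = 1510 L; ⌈1510/390⌉ = 4.
5 drums each exceed half the capacity and cannot share a locker, forcing at least 5 storage lockers.
At least 5 storage lockers are required, but only 4 are allowed.

No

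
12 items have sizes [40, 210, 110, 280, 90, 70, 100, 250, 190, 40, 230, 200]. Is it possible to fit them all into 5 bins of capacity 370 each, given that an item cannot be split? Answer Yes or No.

Total = 1810; ⌈1810/370⌉ = 5.
6 items each exceed half the capacity and cannot share a bin, forcing at least 6 bins.
At least 6 bins are required, but only 5 are allowed.

No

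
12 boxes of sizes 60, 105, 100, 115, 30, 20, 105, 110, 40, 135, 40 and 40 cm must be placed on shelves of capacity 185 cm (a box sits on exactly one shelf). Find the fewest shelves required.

6

Total = 135 + 115 + 110 + 105 + 105 + 100 + 60 + 40 + 40 + 40 + 30 + 20 = 900 cm.
Lower bound: ⌈900/185⌉ = 5 shelves.
Also, 6 boxes each exceed 185/2 cm, and no two of those can share a shelf, so at least 6 shelves are needed.
A packing using 6 shelves:
  shelf 1: 135 + 40 = 175
  shelf 2: 115 + 60 = 175
  shelf 3: 110 + 40 + 30 = 180
  shelf 4: 105 + 40 + 20 = 165
  shelf 5: 105 = 105
  shelf 6: 100 = 100
This matches the lower bound, so 6 is optimal.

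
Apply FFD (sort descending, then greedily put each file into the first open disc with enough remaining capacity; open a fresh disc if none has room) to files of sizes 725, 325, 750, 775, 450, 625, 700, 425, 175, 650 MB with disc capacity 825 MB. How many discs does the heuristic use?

8

Sorted descending: 775, 750, 725, 700, 650, 625, 450, 425, 325, 175.
  775 → disc 1 (new)  [load 775/825]
  750 → disc 2 (new)  [load 750/825]
  725 → disc 3 (new)  [load 725/825]
  700 → disc 4 (new)  [load 700/825]
  650 → disc 5 (new)  [load 650/825]
  625 → disc 6 (new)  [load 625/825]
  450 → disc 7 (new)  [load 450/825]
  425 → disc 8 (new)  [load 425/825]
  325 → disc 7  [load 775/825]
  175 → disc 5  [load 825/825]
8 discs opened.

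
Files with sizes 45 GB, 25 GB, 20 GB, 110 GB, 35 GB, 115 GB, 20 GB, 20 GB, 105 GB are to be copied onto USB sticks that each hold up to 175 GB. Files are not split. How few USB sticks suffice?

3

Total = 115 + 110 + 105 + 45 + 35 + 25 + 20 + 20 + 20 = 495 GB.
Lower bound: ⌈495/175⌉ = 3 USB sticks.
A packing using 3 USB sticks:
  USB stick 1: 115 + 45 = 160
  USB stick 2: 110 + 35 + 25 = 170
  USB stick 3: 105 + 20 + 20 + 20 = 165
This matches the lower bound, so 3 is optimal.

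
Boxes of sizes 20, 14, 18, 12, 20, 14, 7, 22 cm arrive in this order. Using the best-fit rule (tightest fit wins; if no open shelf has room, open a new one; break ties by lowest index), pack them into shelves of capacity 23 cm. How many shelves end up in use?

7

  20 → shelf 1 (new)  [load 20/23]
  14 → shelf 2 (new)  [load 14/23]
  18 → shelf 3 (new)  [load 18/23]
  12 → shelf 4 (new)  [load 12/23]
  20 → shelf 5 (new)  [load 20/23]
  14 → shelf 6 (new)  [load 14/23]
  7 → shelf 2  [load 21/23]
  22 → shelf 7 (new)  [load 22/23]
7 shelves opened.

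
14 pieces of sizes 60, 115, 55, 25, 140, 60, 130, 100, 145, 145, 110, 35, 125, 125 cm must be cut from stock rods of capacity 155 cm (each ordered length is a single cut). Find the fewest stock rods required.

10

Total = 145 + 145 + 140 + 130 + 125 + 125 + 115 + 110 + 100 + 60 + 60 + 55 + 35 + 25 = 1370 cm.
Lower bound: ⌈1370/155⌉ = 9 stock rods.
A packing using 10 stock rods:
  stock rod 1: 145 = 145
  stock rod 2: 145 = 145
  stock rod 3: 140 = 140
  stock rod 4: 130 + 25 = 155
  stock rod 5: 125 = 125
  stock rod 6: 125 = 125
  stock rod 7: 115 + 35 = 150
  stock rod 8: 110 = 110
  stock rod 9: 100 + 55 = 155
  stock rod 10: 60 + 60 = 120
No arrangement into 9 stock rods stays within capacity, so 10 is optimal.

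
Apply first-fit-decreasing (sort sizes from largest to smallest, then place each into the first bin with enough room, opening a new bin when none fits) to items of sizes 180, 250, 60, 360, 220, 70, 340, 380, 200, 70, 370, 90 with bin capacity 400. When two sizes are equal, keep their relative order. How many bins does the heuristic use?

Sorted descending: 380, 370, 360, 340, 250, 220, 200, 180, 90, 70, 70, 60.
  380 → bin 1 (new)  [load 380/400]
  370 → bin 2 (new)  [load 370/400]
  360 → bin 3 (new)  [load 360/400]
  340 → bin 4 (new)  [load 340/400]
  250 → bin 5 (new)  [load 250/400]
  220 → bin 6 (new)  [load 220/400]
  200 → bin 7 (new)  [load 200/400]
  180 → bin 6  [load 400/400]
  90 → bin 5  [load 340/400]
  70 → bin 7  [load 270/400]
  70 → bin 7  [load 340/400]
  60 → bin 4  [load 400/400]
7 bins opened.

7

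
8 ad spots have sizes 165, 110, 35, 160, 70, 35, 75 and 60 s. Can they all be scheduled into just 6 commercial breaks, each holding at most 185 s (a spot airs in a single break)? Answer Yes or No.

Yes

A valid assignment using 5 commercial breaks:
  break 1: 165 = 165
  break 2: 160 = 160
  break 3: 110 + 75 = 185
  break 4: 70 + 60 + 35 = 165
  break 5: 35 = 35
That uses only 5 ≤ 6, so 6 commercial breaks are enough.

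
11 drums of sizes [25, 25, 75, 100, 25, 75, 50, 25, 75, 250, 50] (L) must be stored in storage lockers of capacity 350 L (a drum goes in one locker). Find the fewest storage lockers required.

3

Total = 250 + 100 + 75 + 75 + 75 + 50 + 50 + 25 + 25 + 25 + 25 = 775 L.
Lower bound: ⌈775/350⌉ = 3 storage lockers.
A packing using 3 storage lockers:
  locker 1: 250 + 100 = 350
  locker 2: 75 + 75 + 75 + 50 + 50 + 25 = 350
  locker 3: 25 + 25 + 25 = 75
This matches the lower bound, so 3 is optimal.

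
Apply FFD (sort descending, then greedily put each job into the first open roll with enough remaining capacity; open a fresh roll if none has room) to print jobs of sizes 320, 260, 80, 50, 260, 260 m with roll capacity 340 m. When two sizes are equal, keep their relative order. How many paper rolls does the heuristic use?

Sorted descending: 320, 260, 260, 260, 80, 50.
  320 → roll 1 (new)  [load 320/340]
  260 → roll 2 (new)  [load 260/340]
  260 → roll 3 (new)  [load 260/340]
  260 → roll 4 (new)  [load 260/340]
  80 → roll 2  [load 340/340]
  50 → roll 3  [load 310/340]
4 paper rolls opened.

4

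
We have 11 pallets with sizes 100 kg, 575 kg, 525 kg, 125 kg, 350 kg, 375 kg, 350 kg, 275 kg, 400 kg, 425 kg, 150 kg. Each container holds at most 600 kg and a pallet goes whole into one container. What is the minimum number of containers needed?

8

Total = 575 + 525 + 425 + 400 + 375 + 350 + 350 + 275 + 150 + 125 + 100 = 3650 kg.
Lower bound: ⌈3650/600⌉ = 7 containers.
A packing using 8 containers:
  container 1: 575 = 575
  container 2: 525 = 525
  container 3: 425 + 150 = 575
  container 4: 400 + 125 = 525
  container 5: 375 + 100 = 475
  container 6: 350 = 350
  container 7: 350 = 350
  container 8: 275 = 275
No arrangement into 7 containers stays within capacity, so 8 is optimal.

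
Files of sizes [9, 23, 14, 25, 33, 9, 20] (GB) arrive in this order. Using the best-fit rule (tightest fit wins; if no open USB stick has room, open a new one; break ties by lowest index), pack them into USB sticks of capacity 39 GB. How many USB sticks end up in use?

  9 → USB stick 1 (new)  [load 9/39]
  23 → USB stick 1  [load 32/39]
  14 → USB stick 2 (new)  [load 14/39]
  25 → USB stick 2  [load 39/39]
  33 → USB stick 3 (new)  [load 33/39]
  9 → USB stick 4 (new)  [load 9/39]
  20 → USB stick 4  [load 29/39]
4 USB sticks opened.

4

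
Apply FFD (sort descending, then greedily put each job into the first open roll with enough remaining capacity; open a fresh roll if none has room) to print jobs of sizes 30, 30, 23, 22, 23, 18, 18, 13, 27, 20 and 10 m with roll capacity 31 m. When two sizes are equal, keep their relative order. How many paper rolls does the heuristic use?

9

Sorted descending: 30, 30, 27, 23, 23, 22, 20, 18, 18, 13, 10.
  30 → roll 1 (new)  [load 30/31]
  30 → roll 2 (new)  [load 30/31]
  27 → roll 3 (new)  [load 27/31]
  23 → roll 4 (new)  [load 23/31]
  23 → roll 5 (new)  [load 23/31]
  22 → roll 6 (new)  [load 22/31]
  20 → roll 7 (new)  [load 20/31]
  18 → roll 8 (new)  [load 18/31]
  18 → roll 9 (new)  [load 18/31]
  13 → roll 8  [load 31/31]
  10 → roll 7  [load 30/31]
9 paper rolls opened.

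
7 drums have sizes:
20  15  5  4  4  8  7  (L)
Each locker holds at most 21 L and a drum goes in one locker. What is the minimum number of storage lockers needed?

4

Total = 20 + 15 + 8 + 7 + 5 + 4 + 4 = 63 L.
Lower bound: ⌈63/21⌉ = 3 storage lockers.
A packing using 4 storage lockers:
  locker 1: 20 = 20
  locker 2: 15 + 5 = 20
  locker 3: 8 + 7 + 4 = 19
  locker 4: 4 = 4
No arrangement into 3 storage lockers stays within capacity, so 4 is optimal.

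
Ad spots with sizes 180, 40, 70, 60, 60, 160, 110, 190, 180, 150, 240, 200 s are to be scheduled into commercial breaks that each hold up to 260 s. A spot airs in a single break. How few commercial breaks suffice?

7

Total = 240 + 200 + 190 + 180 + 180 + 160 + 150 + 110 + 70 + 60 + 60 + 40 = 1640 s.
Lower bound: ⌈1640/260⌉ = 7 commercial breaks.
A packing using 7 commercial breaks:
  break 1: 240 = 240
  break 2: 200 + 60 = 260
  break 3: 190 + 70 = 260
  break 4: 180 + 60 = 240
  break 5: 180 + 40 = 220
  break 6: 160 = 160
  break 7: 150 + 110 = 260
This matches the lower bound, so 7 is optimal.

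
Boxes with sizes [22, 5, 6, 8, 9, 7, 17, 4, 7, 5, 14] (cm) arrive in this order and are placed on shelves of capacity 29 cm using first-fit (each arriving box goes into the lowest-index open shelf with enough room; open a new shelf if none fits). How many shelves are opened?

4

  22 → shelf 1 (new)  [load 22/29]
  5 → shelf 1  [load 27/29]
  6 → shelf 2 (new)  [load 6/29]
  8 → shelf 2  [load 14/29]
  9 → shelf 2  [load 23/29]
  7 → shelf 3 (new)  [load 7/29]
  17 → shelf 3  [load 24/29]
  4 → shelf 2  [load 27/29]
  7 → shelf 4 (new)  [load 7/29]
  5 → shelf 3  [load 29/29]
  14 → shelf 4  [load 21/29]
4 shelves opened.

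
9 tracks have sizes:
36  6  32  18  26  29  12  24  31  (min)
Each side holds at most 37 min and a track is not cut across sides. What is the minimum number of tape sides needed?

Total = 36 + 32 + 31 + 29 + 26 + 24 + 18 + 12 + 6 = 214 min.
Lower bound: ⌈214/37⌉ = 6 tape sides.
A packing using 7 tape sides:
  side 1: 36 = 36
  side 2: 32 = 32
  side 3: 31 + 6 = 37
  side 4: 29 = 29
  side 5: 26 = 26
  side 6: 24 + 12 = 36
  side 7: 18 = 18
No arrangement into 6 tape sides stays within capacity, so 7 is optimal.

7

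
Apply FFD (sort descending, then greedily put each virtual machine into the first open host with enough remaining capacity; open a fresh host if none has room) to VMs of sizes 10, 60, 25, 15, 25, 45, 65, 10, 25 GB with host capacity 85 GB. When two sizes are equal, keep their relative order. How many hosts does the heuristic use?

4

Sorted descending: 65, 60, 45, 25, 25, 25, 15, 10, 10.
  65 → host 1 (new)  [load 65/85]
  60 → host 2 (new)  [load 60/85]
  45 → host 3 (new)  [load 45/85]
  25 → host 2  [load 85/85]
  25 → host 3  [load 70/85]
  25 → host 4 (new)  [load 25/85]
  15 → host 1  [load 80/85]
  10 → host 3  [load 80/85]
  10 → host 4  [load 35/85]
4 hosts opened.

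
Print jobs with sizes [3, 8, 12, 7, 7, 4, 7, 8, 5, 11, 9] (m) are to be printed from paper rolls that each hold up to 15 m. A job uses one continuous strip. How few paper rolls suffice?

Total = 12 + 11 + 9 + 8 + 8 + 7 + 7 + 7 + 5 + 4 + 3 = 81 m.
Lower bound: ⌈81/15⌉ = 6 paper rolls.
A packing using 6 paper rolls:
  roll 1: 12 + 3 = 15
  roll 2: 11 + 4 = 15
  roll 3: 9 + 5 = 14
  roll 4: 8 + 7 = 15
  roll 5: 8 + 7 = 15
  roll 6: 7 = 7
This matches the lower bound, so 6 is optimal.

6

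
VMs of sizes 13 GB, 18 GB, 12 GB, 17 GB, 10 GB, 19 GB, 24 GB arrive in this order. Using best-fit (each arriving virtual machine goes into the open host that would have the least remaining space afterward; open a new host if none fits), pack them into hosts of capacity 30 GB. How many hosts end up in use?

  13 → host 1 (new)  [load 13/30]
  18 → host 2 (new)  [load 18/30]
  12 → host 2  [load 30/30]
  17 → host 1  [load 30/30]
  10 → host 3 (new)  [load 10/30]
  19 → host 3  [load 29/30]
  24 → host 4 (new)  [load 24/30]
4 hosts opened.

4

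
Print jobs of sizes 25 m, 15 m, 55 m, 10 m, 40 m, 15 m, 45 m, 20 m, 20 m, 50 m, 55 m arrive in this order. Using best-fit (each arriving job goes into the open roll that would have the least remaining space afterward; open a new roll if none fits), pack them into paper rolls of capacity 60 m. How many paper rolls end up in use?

7

  25 → roll 1 (new)  [load 25/60]
  15 → roll 1  [load 40/60]
  55 → roll 2 (new)  [load 55/60]
  10 → roll 1  [load 50/60]
  40 → roll 3 (new)  [load 40/60]
  15 → roll 3  [load 55/60]
  45 → roll 4 (new)  [load 45/60]
  20 → roll 5 (new)  [load 20/60]
  20 → roll 5  [load 40/60]
  50 → roll 6 (new)  [load 50/60]
  55 → roll 7 (new)  [load 55/60]
7 paper rolls opened.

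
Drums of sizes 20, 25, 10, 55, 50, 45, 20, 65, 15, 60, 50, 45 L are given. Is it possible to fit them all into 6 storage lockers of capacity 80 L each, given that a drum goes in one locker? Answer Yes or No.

No

Total = 460 L; ⌈460/80⌉ = 6.
7 drums each exceed half the capacity and cannot share a locker, forcing at least 7 storage lockers.
At least 7 storage lockers are required, but only 6 are allowed.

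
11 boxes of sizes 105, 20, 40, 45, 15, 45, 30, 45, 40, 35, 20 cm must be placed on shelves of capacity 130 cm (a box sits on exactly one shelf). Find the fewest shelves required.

4

Total = 105 + 45 + 45 + 45 + 40 + 40 + 35 + 30 + 20 + 20 + 15 = 440 cm.
Lower bound: ⌈440/130⌉ = 4 shelves.
A packing using 4 shelves:
  shelf 1: 105 + 20 = 125
  shelf 2: 45 + 45 + 40 = 130
  shelf 3: 45 + 40 + 35 = 120
  shelf 4: 30 + 20 + 15 = 65
This matches the lower bound, so 4 is optimal.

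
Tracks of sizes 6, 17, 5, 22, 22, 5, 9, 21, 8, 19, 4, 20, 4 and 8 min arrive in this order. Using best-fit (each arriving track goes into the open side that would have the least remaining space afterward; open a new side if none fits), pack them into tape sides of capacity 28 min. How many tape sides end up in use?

  6 → side 1 (new)  [load 6/28]
  17 → side 1  [load 23/28]
  5 → side 1  [load 28/28]
  22 → side 2 (new)  [load 22/28]
  22 → side 3 (new)  [load 22/28]
  5 → side 2  [load 27/28]
  9 → side 4 (new)  [load 9/28]
  21 → side 5 (new)  [load 21/28]
  8 → side 4  [load 17/28]
  19 → side 6 (new)  [load 19/28]
  4 → side 3  [load 26/28]
  20 → side 7 (new)  [load 20/28]
  4 → side 5  [load 25/28]
  8 → side 7  [load 28/28]
7 tape sides opened.

7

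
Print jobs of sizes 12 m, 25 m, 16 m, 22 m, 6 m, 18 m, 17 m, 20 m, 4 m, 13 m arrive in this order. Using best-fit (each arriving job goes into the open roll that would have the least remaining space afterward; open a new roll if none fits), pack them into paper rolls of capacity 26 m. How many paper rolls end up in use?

  12 → roll 1 (new)  [load 12/26]
  25 → roll 2 (new)  [load 25/26]
  16 → roll 3 (new)  [load 16/26]
  22 → roll 4 (new)  [load 22/26]
  6 → roll 3  [load 22/26]
  18 → roll 5 (new)  [load 18/26]
  17 → roll 6 (new)  [load 17/26]
  20 → roll 7 (new)  [load 20/26]
  4 → roll 3  [load 26/26]
  13 → roll 1  [load 25/26]
7 paper rolls opened.

7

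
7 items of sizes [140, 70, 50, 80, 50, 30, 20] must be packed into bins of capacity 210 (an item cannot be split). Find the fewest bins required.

3

Total = 140 + 80 + 70 + 50 + 50 + 30 + 20 = 440.
Lower bound: ⌈440/210⌉ = 3 bins.
A packing using 3 bins:
  bin 1: 140 + 70 = 210
  bin 2: 80 + 50 + 50 + 30 = 210
  bin 3: 20 = 20
This matches the lower bound, so 3 is optimal.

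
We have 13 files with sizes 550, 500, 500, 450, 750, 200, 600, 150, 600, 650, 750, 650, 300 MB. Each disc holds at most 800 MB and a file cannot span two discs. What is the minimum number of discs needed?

Total = 750 + 750 + 650 + 650 + 600 + 600 + 550 + 500 + 500 + 450 + 300 + 200 + 150 = 6650 MB.
Lower bound: ⌈6650/800⌉ = 9 discs.
Also, 10 files each exceed 400 MB, and no two of those can share a disc, so at least 10 discs are needed.
A packing using 10 discs:
  disc 1: 750 = 750
  disc 2: 750 = 750
  disc 3: 650 + 150 = 800
  disc 4: 650 = 650
  disc 5: 600 + 200 = 800
  disc 6: 600 = 600
  disc 7: 550 = 550
  disc 8: 500 + 300 = 800
  disc 9: 500 = 500
  disc 10: 450 = 450
This matches the lower bound, so 10 is optimal.

10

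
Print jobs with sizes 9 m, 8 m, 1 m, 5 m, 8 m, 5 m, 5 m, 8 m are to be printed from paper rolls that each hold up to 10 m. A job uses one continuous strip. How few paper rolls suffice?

Total = 9 + 8 + 8 + 8 + 5 + 5 + 5 + 1 = 49 m.
Lower bound: ⌈49/10⌉ = 5 paper rolls.
A packing using 6 paper rolls:
  roll 1: 9 + 1 = 10
  roll 2: 8 = 8
  roll 3: 8 = 8
  roll 4: 8 = 8
  roll 5: 5 + 5 = 10
  roll 6: 5 = 5
No arrangement into 5 paper rolls stays within capacity, so 6 is optimal.

6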